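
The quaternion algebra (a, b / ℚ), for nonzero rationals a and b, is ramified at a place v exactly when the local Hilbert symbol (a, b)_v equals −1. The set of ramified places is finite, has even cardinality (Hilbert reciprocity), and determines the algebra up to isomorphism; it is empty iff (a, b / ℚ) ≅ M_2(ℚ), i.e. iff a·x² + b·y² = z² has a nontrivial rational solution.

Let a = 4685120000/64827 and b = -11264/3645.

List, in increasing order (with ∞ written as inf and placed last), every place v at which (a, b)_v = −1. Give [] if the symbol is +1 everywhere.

[3, 11]

(a, b) ≡ (6, -55) mod (ℚ^×)²; places V = {2, 3, 5, 7, 11, ∞}.
(a,b)_2: α=9, β=10; u≡3, v≡1 (mod 8); ε(u)ε(v)=1·0, αω(v)=9·0, βω(u)=10·1; sum ≡ 0  ⇒  +1.
(a,b)_7: α=-4, u≡6; β=0, v≡4 (mod 7); (6|7)=-1, (4|7)=+1; sign (−1)^0·-1^0·+1^-4 = +1.
(a,b)_3: α=-3, u≡2; β=-6, v≡2 (mod 3); (2|3)=-1, (2|3)=-1; sign (−1)^0·-1^-6·-1^-3 = -1.
(a,b)_11: α=4, u≡8; β=1, v≡8 (mod 11); (8|11)=-1, (8|11)=-1; sign (−1)^0·-1^1·-1^4 = -1.
(a,b)_5: α=4, u≡1; β=-1, v≡4 (mod 5); (1|5)=+1, (4|5)=+1; sign (−1)^0·+1^-1·+1^4 = +1.
(a,b)_∞: sgn(6)=+, sgn(-55)=−, so +1.
Ram(6, -55) = {3, 11}; no ℚ_3-point on the conic.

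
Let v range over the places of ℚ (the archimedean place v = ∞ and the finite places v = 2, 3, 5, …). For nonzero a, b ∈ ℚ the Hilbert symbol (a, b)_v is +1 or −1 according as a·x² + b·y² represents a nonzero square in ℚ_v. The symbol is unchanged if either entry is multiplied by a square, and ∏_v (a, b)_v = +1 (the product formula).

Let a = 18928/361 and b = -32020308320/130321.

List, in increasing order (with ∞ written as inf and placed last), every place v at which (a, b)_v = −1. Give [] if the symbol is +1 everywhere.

(a, b) ≡ (7, -1430) mod (ℚ^×)²; places V = {2, 5, 7, 11, 13, 19, ∞}.
(a,b)_19: α=-2, u≡4; β=-4, v≡14 (mod 19); (4|19)=+1, (14|19)=-1; sign (−1)^0·+1^-4·-1^-2 = +1.
(a,b)_5: α=0, u≡3; β=1, v≡1 (mod 5); (3|5)=-1, (1|5)=+1; sign (−1)^0·-1^1·+1^0 = -1.
(a,b)_7: α=1, u≡4; β=2, v≡5 (mod 7); (4|7)=+1, (5|7)=-1; sign (−1)^0·+1^2·-1^1 = -1.
(a,b)_2: α=4, β=5; u≡7, v≡5 (mod 8); ε(u)ε(v)=1·0, αω(v)=4·1, βω(u)=5·0; sum ≡ 0  ⇒  +1.
(a,b)_∞: sgn(7)=+, sgn(-1430)=−, so +1.
(a,b)_13: α=2, u≡6; β=5, v≡6 (mod 13); (6|13)=-1, (6|13)=-1; sign (−1)^0·-1^5·-1^2 = -1.
(a,b)_11: α=0, u≡7; β=1, v≡2 (mod 11); (7|11)=-1, (2|11)=-1; sign (−1)^0·-1^1·-1^0 = -1.
Ram(7, -1430) = {5, 7, 11, 13}; no ℚ_5-point on the conic.

[5, 7, 11, 13]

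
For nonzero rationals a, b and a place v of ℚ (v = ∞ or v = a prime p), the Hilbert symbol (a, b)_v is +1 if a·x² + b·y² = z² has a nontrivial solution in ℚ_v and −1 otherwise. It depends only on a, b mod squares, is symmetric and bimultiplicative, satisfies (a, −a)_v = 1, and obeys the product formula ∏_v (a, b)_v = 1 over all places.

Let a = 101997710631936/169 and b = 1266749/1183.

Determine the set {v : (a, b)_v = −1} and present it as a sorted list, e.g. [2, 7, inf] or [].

[3, 29]

(a, b) ≡ (609, 203) mod (ℚ^×)²; places V = {2, 3, 7, 11, 13, 19, 29, ∞}.
(a,b)_29: α=3, u≡8; β=1, v≡23 (mod 29); (8|29)=-1, (23|29)=+1; sign (−1)^0·-1^1·+1^3 = -1.
(a,b)_2: α=10, β=0; u≡1, v≡3 (mod 8); ε(u)ε(v)=0·1, αω(v)=10·1, βω(u)=0·0; sum ≡ 0  ⇒  +1.
(a,b)_∞: sgn(609)=+, sgn(203)=+, so +1.
(a,b)_11: α=0, u≡5; β=2, v≡5 (mod 11); (5|11)=+1, (5|11)=+1; sign (−1)^0·+1^2·+1^0 = +1.
(a,b)_3: α=5, u≡2; β=0, v≡2 (mod 3); (2|3)=-1, (2|3)=-1; sign (−1)^0·-1^0·-1^5 = -1.
(a,b)_7: α=5, u≡3; β=-1, v≡1 (mod 7); (3|7)=-1, (1|7)=+1; sign (−1)^1·-1^-1·+1^5 = +1.
(a,b)_19: α=0, u≡4; β=2, v≡14 (mod 19); (4|19)=+1, (14|19)=-1; sign (−1)^0·+1^2·-1^0 = +1.
(a,b)_13: α=-2, u≡2; β=-2, v≡6 (mod 13); (2|13)=-1, (6|13)=-1; sign (−1)^0·-1^-2·-1^-2 = +1.
|Ram(609, 203)| = 2, even; anisotropic at {3, 29}.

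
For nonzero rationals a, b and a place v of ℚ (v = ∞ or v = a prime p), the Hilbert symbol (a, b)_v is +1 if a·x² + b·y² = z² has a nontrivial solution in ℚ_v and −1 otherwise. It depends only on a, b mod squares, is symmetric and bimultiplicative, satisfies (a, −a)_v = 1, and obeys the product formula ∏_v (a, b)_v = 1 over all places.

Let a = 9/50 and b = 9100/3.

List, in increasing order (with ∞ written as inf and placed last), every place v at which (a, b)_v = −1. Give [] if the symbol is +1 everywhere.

Mod squares: a ≡ 2, b ≡ 273. Check v ∈ {∞, 2, 3, 5, 7, 13}.
v=5: a=5^-2·(≡2), b=5^2·(≡3) mod 5; (2|5)=-1, (3|5)=-1; (−1)^{-2·2·2}·(-1)^2·(-1)^-2 = +1.
v=7: a=7^0·(≡2), b=7^1·(≡4) mod 7; (2|7)=+1, (4|7)=+1; (−1)^{0·1·3}·(+1)^1·(+1)^0 = +1.
v=3: a=3^2·(≡2), b=3^-1·(≡1) mod 3; (2|3)=-1, (1|3)=+1; (−1)^{2·-1·1}·(-1)^-1·(+1)^2 = -1.
v=2: v_2(a)=-1, v_2(b)=2; units ≡ 1, 1 (mod 8); ε·ε+αω+βω = 0·0+-1·0+2·0 ≡ 0  ⇒  (a,b)_2 = +1.
v=13: a=13^0·(≡2), b=13^1·(≡8) mod 13; (2|13)=-1, (8|13)=-1; (−1)^{0·1·6}·(-1)^1·(-1)^0 = -1.
v=∞: 2 > 0 and 273 > 0  ⇒  (a,b)_∞ = +1.
(2, 273 / ℚ) ramifies at {3, 13}: a division algebra.

[3, 13]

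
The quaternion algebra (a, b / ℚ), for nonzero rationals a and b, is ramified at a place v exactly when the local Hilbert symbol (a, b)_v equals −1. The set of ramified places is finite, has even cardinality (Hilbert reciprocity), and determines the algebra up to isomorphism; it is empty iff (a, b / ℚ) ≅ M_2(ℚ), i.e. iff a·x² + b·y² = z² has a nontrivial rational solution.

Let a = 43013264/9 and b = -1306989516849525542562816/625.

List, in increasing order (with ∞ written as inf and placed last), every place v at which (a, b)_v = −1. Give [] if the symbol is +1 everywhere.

Mod squares: a ≡ 2688329, b ≡ -10289811. Check v ∈ {∞, 2, 3, 5, 7, 17, 19, 29, 37, 41}.
v=17: a=17^1·(≡11), b=17^3·(≡4) mod 17; (11|17)=-1, (4|17)=+1; (−1)^{1·3·8}·(-1)^3·(+1)^1 = -1.
v=29: a=29^1·(≡27), b=29^4·(≡18) mod 29; (27|29)=-1, (18|29)=-1; (−1)^{1·4·14}·(-1)^4·(-1)^1 = -1.
v=2: v_2(a)=4, v_2(b)=10; units ≡ 1, 5 (mod 8); ε·ε+αω+βω = 0·0+4·1+10·0 ≡ 0  ⇒  (a,b)_2 = +1.
v=41: a=41^1·(≡36), b=41^3·(≡37) mod 41; (36|41)=+1, (37|41)=+1; (−1)^{1·3·20}·(+1)^3·(+1)^1 = +1.
v=5: a=5^0·(≡1), b=5^-4·(≡4) mod 5; (1|5)=+1, (4|5)=+1; (−1)^{0·-4·2}·(+1)^-4·(+1)^0 = +1.
v=7: a=7^1·(≡6), b=7^1·(≡6) mod 7; (6|7)=-1, (6|7)=-1; (−1)^{1·1·3}·(-1)^1·(-1)^1 = -1.
v=3: a=3^-2·(≡2), b=3^1·(≡2) mod 3; (2|3)=-1, (2|3)=-1; (−1)^{-2·1·1}·(-1)^1·(-1)^-2 = -1.
v=19: a=19^1·(≡7), b=19^3·(≡11) mod 19; (7|19)=+1, (11|19)=+1; (−1)^{1·3·9}·(+1)^3·(+1)^1 = -1.
v=∞: 2688329 > 0 and -10289811 < 0  ⇒  (a,b)_∞ = +1.
v=37: a=37^0·(≡15), b=37^1·(≡11) mod 37; (15|37)=-1, (11|37)=+1; (−1)^{0·1·18}·(-1)^1·(+1)^0 = -1.
(2688329, -10289811 / ℚ) ramifies at {3, 7, 17, 19, 29, 37}: a division algebra.

[3, 7, 17, 19, 29, 37]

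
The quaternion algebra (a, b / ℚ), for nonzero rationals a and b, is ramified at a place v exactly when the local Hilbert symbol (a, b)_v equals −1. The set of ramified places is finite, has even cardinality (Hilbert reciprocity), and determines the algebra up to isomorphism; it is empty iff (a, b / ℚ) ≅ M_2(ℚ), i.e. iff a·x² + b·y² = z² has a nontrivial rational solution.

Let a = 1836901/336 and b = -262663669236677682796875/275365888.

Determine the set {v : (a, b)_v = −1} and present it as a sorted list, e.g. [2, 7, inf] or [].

Mod squares: a ≡ 318801, b ≡ -4144413. Check v ∈ {∞, 2, 3, 5, 7, 11, 13, 17, 19, 47}.
v=11: a=11^2·(≡2), b=11^0·(≡6) mod 11; (2|11)=-1, (6|11)=-1; (−1)^{2·0·5}·(-1)^0·(-1)^2 = +1.
v=19: a=19^1·(≡2), b=19^3·(≡13) mod 19; (2|19)=-1, (13|19)=-1; (−1)^{1·3·9}·(-1)^3·(-1)^1 = -1.
v=17: a=17^1·(≡4), b=17^3·(≡13) mod 17; (4|17)=+1, (13|17)=+1; (−1)^{1·3·8}·(+1)^3·(+1)^1 = +1.
v=47: a=47^1·(≡44), b=47^3·(≡10) mod 47; (44|47)=-1, (10|47)=-1; (−1)^{1·3·23}·(-1)^3·(-1)^1 = -1.
v=∞: 318801 > 0 and -4144413 < 0  ⇒  (a,b)_∞ = +1.
v=13: a=13^0·(≡6), b=13^3·(≡2) mod 13; (6|13)=-1, (2|13)=-1; (−1)^{0·3·6}·(-1)^3·(-1)^0 = -1.
v=5: a=5^0·(≡1), b=5^6·(≡2) mod 5; (1|5)=+1, (2|5)=-1; (−1)^{0·6·2}·(+1)^6·(-1)^0 = +1.
v=3: a=3^-1·(≡1), b=3^7·(≡2) mod 3; (1|3)=+1, (2|3)=-1; (−1)^{-1·7·1}·(+1)^7·(-1)^-1 = +1.
v=2: v_2(a)=-4, v_2(b)=-14; units ≡ 1, 3 (mod 8); ε·ε+αω+βω = 0·1+-4·1+-14·0 ≡ 0  ⇒  (a,b)_2 = +1.
v=7: a=7^-1·(≡4), b=7^-5·(≡1) mod 7; (4|7)=+1, (1|7)=+1; (−1)^{-1·-5·3}·(+1)^-5·(+1)^-1 = -1.
(318801, -4144413 / ℚ) ramifies at {7, 13, 19, 47}: a division algebra.

[7, 13, 19, 47]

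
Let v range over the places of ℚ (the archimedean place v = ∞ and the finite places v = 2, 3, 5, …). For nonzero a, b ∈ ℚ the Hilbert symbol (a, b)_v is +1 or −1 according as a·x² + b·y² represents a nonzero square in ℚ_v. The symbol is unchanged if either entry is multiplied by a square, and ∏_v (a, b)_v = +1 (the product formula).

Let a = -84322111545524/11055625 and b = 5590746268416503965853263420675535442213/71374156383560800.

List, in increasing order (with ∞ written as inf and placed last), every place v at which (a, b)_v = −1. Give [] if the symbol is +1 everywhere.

(a, b) ≡ (-2021, 29326) mod (ℚ^×)²; places V = {2, 3, 5, 7, 11, 13, 19, 23, 31, 41, 43, 47, 53, ∞}.
(a,b)_2: α=2, β=-5; u≡3, v≡7 (mod 8); ε(u)ε(v)=1·1, αω(v)=2·0, βω(u)=-5·1; sum ≡ 0  ⇒  +1.
(a,b)_41: α=2, u≡28; β=4, v≡19 (mod 41); (28|41)=-1, (19|41)=-1; sign (−1)^0·-1^4·-1^2 = +1.
(a,b)_19: α=-2, u≡13; β=-4, v≡11 (mod 19); (13|19)=-1, (11|19)=+1; sign (−1)^0·-1^-4·+1^-2 = +1.
(a,b)_13: α=0, u≡2; β=2, v≡7 (mod 13); (2|13)=-1, (7|13)=-1; sign (−1)^0·-1^2·-1^0 = +1.
(a,b)_11: α=0, u≡3; β=-1, v≡5 (mod 11); (3|11)=+1, (5|11)=+1; sign (−1)^0·+1^-1·+1^0 = +1.
(a,b)_5: α=-4, u≡4; β=-2, v≡4 (mod 5); (4|5)=+1, (4|5)=+1; sign (−1)^0·+1^-2·+1^-4 = +1.
(a,b)_7: α=-2, u≡1; β=-6, v≡3 (mod 7); (1|7)=+1, (3|7)=-1; sign (−1)^0·+1^-6·-1^-2 = +1.
(a,b)_53: α=2, u≡9; β=6, v≡38 (mod 53); (9|53)=+1, (38|53)=+1; sign (−1)^0·+1^6·+1^2 = +1.
(a,b)_3: α=0, u≡1; β=2, v≡1 (mod 3); (1|3)=+1, (1|3)=+1; sign (−1)^0·+1^2·+1^0 = +1.
(a,b)_∞: sgn(-2021)=−, sgn(29326)=+, so +1.
(a,b)_31: α=0, u≡4; β=1, v≡28 (mod 31); (4|31)=+1, (28|31)=+1; sign (−1)^0·+1^1·+1^0 = +1.
(a,b)_43: α=1, u≡19; β=3, v≡29 (mod 43); (19|43)=-1, (29|43)=-1; sign (−1)^1·-1^3·-1^1 = -1.
(a,b)_47: α=3, u≡3; β=8, v≡31 (mod 47); (3|47)=+1, (31|47)=-1; sign (−1)^0·+1^8·-1^3 = -1.
(a,b)_23: α=0, u≡9; β=-2, v≡4 (mod 23); (9|23)=+1, (4|23)=+1; sign (−1)^0·+1^-2·+1^0 = +1.
|Ram(-2021, 29326)| = 2, even; anisotropic at {43, 47}.

[43, 47]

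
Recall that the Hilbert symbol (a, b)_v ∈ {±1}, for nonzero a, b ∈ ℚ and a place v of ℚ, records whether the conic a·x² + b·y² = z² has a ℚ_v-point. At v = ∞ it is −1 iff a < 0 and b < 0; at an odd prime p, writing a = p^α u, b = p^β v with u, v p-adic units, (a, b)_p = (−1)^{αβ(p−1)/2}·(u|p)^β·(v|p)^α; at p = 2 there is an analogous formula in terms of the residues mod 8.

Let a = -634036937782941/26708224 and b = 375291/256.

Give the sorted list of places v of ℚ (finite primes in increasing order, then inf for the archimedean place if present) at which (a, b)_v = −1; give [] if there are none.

[2, 23, 37, 47]

(a, b) ≡ (-8679349, 851) mod (ℚ^×)²; places V = {2, 3, 7, 11, 17, 19, 23, 31, 37, 47, ∞}.
(a,b)_11: α=2, u≡1; β=0, v≡5 (mod 11); (1|11)=+1, (5|11)=+1; sign (−1)^0·+1^0·+1^2 = +1.
(a,b)_17: α=-2, u≡4; β=0, v≡16 (mod 17); (4|17)=+1, (16|17)=+1; sign (−1)^0·+1^0·+1^-2 = +1.
(a,b)_23: α=1, u≡15; β=1, v≡11 (mod 23); (15|23)=-1, (11|23)=-1; sign (−1)^1·-1^1·-1^1 = -1.
(a,b)_∞: sgn(-8679349)=−, sgn(851)=+, so +1.
(a,b)_3: α=2, u≡2; β=2, v≡2 (mod 3); (2|3)=-1, (2|3)=-1; sign (−1)^0·-1^2·-1^2 = +1.
(a,b)_47: α=1, u≡45; β=0, v≡11 (mod 47); (45|47)=-1, (11|47)=-1; sign (−1)^0·-1^0·-1^1 = -1.
(a,b)_37: α=3, u≡4; β=1, v≡23 (mod 37); (4|37)=+1, (23|37)=-1; sign (−1)^0·+1^1·-1^3 = -1.
(a,b)_19: α=-2, u≡15; β=0, v≡13 (mod 19); (15|19)=-1, (13|19)=-1; sign (−1)^0·-1^0·-1^-2 = +1.
(a,b)_7: α=3, u≡5; β=2, v≡2 (mod 7); (5|7)=-1, (2|7)=+1; sign (−1)^0·-1^2·+1^3 = +1.
(a,b)_2: α=-8, β=-8; u≡3, v≡3 (mod 8); ε(u)ε(v)=1·1, αω(v)=-8·1, βω(u)=-8·1; sum ≡ 1  ⇒  -1.
(a,b)_31: α=1, u≡13; β=0, v≡20 (mod 31); (13|31)=-1, (20|31)=+1; sign (−1)^0·-1^0·+1^1 = +1.
Ram(-8679349, 851) = {2, 23, 37, 47}; no ℚ_2-point on the conic.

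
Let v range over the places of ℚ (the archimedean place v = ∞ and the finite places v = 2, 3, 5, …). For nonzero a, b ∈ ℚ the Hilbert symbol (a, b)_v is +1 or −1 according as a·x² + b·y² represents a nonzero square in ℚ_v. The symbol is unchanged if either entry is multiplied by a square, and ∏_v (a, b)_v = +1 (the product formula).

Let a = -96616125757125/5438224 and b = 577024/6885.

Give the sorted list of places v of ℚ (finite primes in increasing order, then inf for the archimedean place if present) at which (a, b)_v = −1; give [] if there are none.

(a, b) ≡ (-482885, 3910) mod (ℚ^×)²; places V = {2, 3, 5, 7, 11, 13, 17, 19, 23, 41, 53, ∞}.
(a,b)_2: α=-4, β=9; u≡3, v≡3 (mod 8); ε(u)ε(v)=1·1, αω(v)=-4·1, βω(u)=9·1; sum ≡ 0  ⇒  +1.
(a,b)_13: α=1, u≡4; β=0, v≡4 (mod 13); (4|13)=+1, (4|13)=+1; sign (−1)^0·+1^0·+1^1 = +1.
(a,b)_17: α=1, u≡4; β=-1, v≡8 (mod 17); (4|17)=+1, (8|17)=+1; sign (−1)^0·+1^-1·+1^1 = +1.
(a,b)_53: α=-2, u≡5; β=0, v≡8 (mod 53); (5|53)=-1, (8|53)=-1; sign (−1)^0·-1^0·-1^-2 = +1.
(a,b)_19: α=1, u≡9; β=0, v≡10 (mod 19); (9|19)=+1, (10|19)=-1; sign (−1)^0·+1^0·-1^1 = -1.
(a,b)_23: α=3, u≡12; β=1, v≡8 (mod 23); (12|23)=+1, (8|23)=+1; sign (−1)^1·+1^1·+1^3 = -1.
(a,b)_3: α=2, u≡1; β=-4, v≡1 (mod 3); (1|3)=+1, (1|3)=+1; sign (−1)^0·+1^-4·+1^2 = +1.
(a,b)_∞: sgn(-482885)=−, sgn(3910)=+, so +1.
(a,b)_41: α=2, u≡24; β=0, v≡17 (mod 41); (24|41)=-1, (17|41)=-1; sign (−1)^0·-1^0·-1^2 = +1.
(a,b)_11: α=-2, u≡9; β=0, v≡3 (mod 11); (9|11)=+1, (3|11)=+1; sign (−1)^0·+1^0·+1^-2 = +1.
(a,b)_7: α=0, u≡5; β=2, v≡4 (mod 7); (5|7)=-1, (4|7)=+1; sign (−1)^0·-1^2·+1^0 = +1.
(a,b)_5: α=3, u≡2; β=-1, v≡2 (mod 5); (2|5)=-1, (2|5)=-1; sign (−1)^0·-1^-1·-1^3 = +1.
Ram(-482885, 3910) = {19, 23}; no ℚ_19-point on the conic.

[19, 23]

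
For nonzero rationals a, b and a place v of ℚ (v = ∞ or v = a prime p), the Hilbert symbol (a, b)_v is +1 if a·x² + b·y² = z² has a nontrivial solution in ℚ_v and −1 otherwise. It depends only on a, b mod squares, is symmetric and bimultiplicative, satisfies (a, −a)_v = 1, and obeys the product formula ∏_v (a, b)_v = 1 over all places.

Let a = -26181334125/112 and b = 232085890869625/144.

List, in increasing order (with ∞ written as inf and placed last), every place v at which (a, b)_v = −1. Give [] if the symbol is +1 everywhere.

[5, 17, 29, 41]

(a, b) ≡ (-1539755, 48612265) mod (ℚ^×)²; places V = {2, 3, 5, 7, 13, 17, 19, 23, 29, 37, 41, ∞}.
(a,b)_7: α=-1, u≡6; β=0, v≡4 (mod 7); (6|7)=-1, (4|7)=+1; sign (−1)^0·-1^0·+1^-1 = +1.
(a,b)_3: α=2, u≡1; β=-2, v≡1 (mod 3); (1|3)=+1, (1|3)=+1; sign (−1)^0·+1^-2·+1^2 = +1.
(a,b)_19: α=0, u≡9; β=2, v≡16 (mod 19); (9|19)=+1, (16|19)=+1; sign (−1)^0·+1^2·+1^0 = +1.
(a,b)_∞: sgn(-1539755)=−, sgn(48612265)=+, so +1.
(a,b)_17: α=0, u≡12; β=1, v≡4 (mod 17); (12|17)=-1, (4|17)=+1; sign (−1)^0·-1^1·+1^0 = -1.
(a,b)_23: α=2, u≡4; β=2, v≡14 (mod 23); (4|23)=+1, (14|23)=-1; sign (−1)^0·+1^2·-1^2 = +1.
(a,b)_2: α=-4, β=-4; u≡5, v≡1 (mod 8); ε(u)ε(v)=0·0, αω(v)=-4·0, βω(u)=-4·1; sum ≡ 0  ⇒  +1.
(a,b)_13: α=0, u≡10; β=1, v≡7 (mod 13); (10|13)=+1, (7|13)=-1; sign (−1)^0·+1^1·-1^0 = +1.
(a,b)_41: α=1, u≡25; β=1, v≡27 (mod 41); (25|41)=+1, (27|41)=-1; sign (−1)^0·+1^1·-1^1 = -1.
(a,b)_5: α=3, u≡1; β=3, v≡3 (mod 5); (1|5)=+1, (3|5)=-1; sign (−1)^0·+1^3·-1^3 = -1.
(a,b)_37: α=1, u≡26; β=1, v≡25 (mod 37); (26|37)=+1, (25|37)=+1; sign (−1)^0·+1^1·+1^1 = +1.
(a,b)_29: α=1, u≡7; β=1, v≡26 (mod 29); (7|29)=+1, (26|29)=-1; sign (−1)^0·+1^1·-1^1 = -1.
Ram(-1539755, 48612265) = {5, 17, 29, 41}; no ℚ_5-point on the conic.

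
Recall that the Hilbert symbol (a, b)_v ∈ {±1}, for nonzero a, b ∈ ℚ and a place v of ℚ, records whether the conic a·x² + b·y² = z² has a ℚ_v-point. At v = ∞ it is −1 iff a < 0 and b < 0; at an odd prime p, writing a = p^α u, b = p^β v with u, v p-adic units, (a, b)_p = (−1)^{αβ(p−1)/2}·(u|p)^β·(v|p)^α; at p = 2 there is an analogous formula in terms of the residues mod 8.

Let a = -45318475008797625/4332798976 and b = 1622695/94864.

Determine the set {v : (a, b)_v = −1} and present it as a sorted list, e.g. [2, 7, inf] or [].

[2, 29]

Mod squares: a ≡ -145, b ≡ 4495. Check v ∈ {∞, 2, 3, 5, 7, 11, 17, 19, 23, 29, 31}.
v=5: a=5^3·(≡4), b=5^1·(≡1) mod 5; (4|5)=+1, (1|5)=+1; (−1)^{3·1·2}·(+1)^1·(+1)^3 = +1.
v=17: a=17^-2·(≡15), b=17^0·(≡7) mod 17; (15|17)=+1, (7|17)=-1; (−1)^{-2·0·8}·(+1)^0·(-1)^-2 = +1.
v=3: a=3^4·(≡2), b=3^0·(≡1) mod 3; (2|3)=-1, (1|3)=+1; (−1)^{4·0·1}·(-1)^0·(+1)^4 = +1.
v=7: a=7^0·(≡1), b=7^-2·(≡1) mod 7; (1|7)=+1, (1|7)=+1; (−1)^{0·-2·3}·(+1)^-2·(+1)^0 = +1.
v=23: a=23^2·(≡3), b=23^0·(≡21) mod 23; (3|23)=+1, (21|23)=-1; (−1)^{2·0·11}·(+1)^0·(-1)^2 = +1.
v=29: a=29^3·(≡24), b=29^1·(≡26) mod 29; (24|29)=+1, (26|29)=-1; (−1)^{3·1·14}·(+1)^1·(-1)^3 = -1.
v=31: a=31^2·(≡9), b=31^1·(≡12) mod 31; (9|31)=+1, (12|31)=-1; (−1)^{2·1·15}·(+1)^1·(-1)^2 = +1.
v=∞: -145 < 0 and 4495 > 0  ⇒  (a,b)_∞ = +1.
v=11: a=11^-4·(≡1), b=11^-2·(≡10) mod 11; (1|11)=+1, (10|11)=-1; (−1)^{-4·-2·5}·(+1)^-2·(-1)^-4 = +1.
v=19: a=19^2·(≡9), b=19^2·(≡9) mod 19; (9|19)=+1, (9|19)=+1; (−1)^{2·2·9}·(+1)^2·(+1)^2 = +1.
v=2: v_2(a)=-10, v_2(b)=-4; units ≡ 7, 7 (mod 8); ε·ε+αω+βω = 1·1+-10·0+-4·0 ≡ 1  ⇒  (a,b)_2 = -1.
Ram(-145, 4495) = {2, 29}; no ℚ_2-point on the conic.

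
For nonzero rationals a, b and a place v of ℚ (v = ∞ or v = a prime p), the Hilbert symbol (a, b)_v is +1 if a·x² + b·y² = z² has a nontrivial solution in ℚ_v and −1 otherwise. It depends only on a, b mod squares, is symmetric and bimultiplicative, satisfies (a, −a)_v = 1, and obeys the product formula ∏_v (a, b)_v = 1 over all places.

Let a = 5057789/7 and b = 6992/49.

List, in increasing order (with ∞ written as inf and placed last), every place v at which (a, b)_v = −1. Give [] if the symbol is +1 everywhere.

[7, 11, 19, 43]

(a, b) ≡ (122507, 437) mod (ℚ^×)²; places V = {2, 7, 11, 17, 19, 23, 37, 43, ∞}.
(a,b)_23: α=0, u≡16; β=1, v≡17 (mod 23); (16|23)=+1, (17|23)=-1; sign (−1)^0·+1^1·-1^0 = +1.
(a,b)_∞: sgn(122507)=+, sgn(437)=+, so +1.
(a,b)_19: α=0, u≡12; β=1, v≡11 (mod 19); (12|19)=-1, (11|19)=+1; sign (−1)^0·-1^1·+1^0 = -1.
(a,b)_7: α=-1, u≡2; β=-2, v≡6 (mod 7); (2|7)=+1, (6|7)=-1; sign (−1)^0·+1^-2·-1^-1 = -1.
(a,b)_11: α=1, u≡3; β=0, v≡8 (mod 11); (3|11)=+1, (8|11)=-1; sign (−1)^0·+1^0·-1^1 = -1.
(a,b)_2: α=0, β=4; u≡3, v≡5 (mod 8); ε(u)ε(v)=1·0, αω(v)=0·1, βω(u)=4·1; sum ≡ 0  ⇒  +1.
(a,b)_37: α=1, u≡8; β=0, v≡3 (mod 37); (8|37)=-1, (3|37)=+1; sign (−1)^0·-1^0·+1^1 = +1.
(a,b)_17: α=2, u≡6; β=0, v≡6 (mod 17); (6|17)=-1, (6|17)=-1; sign (−1)^0·-1^0·-1^2 = +1.
(a,b)_43: α=1, u≡21; β=0, v≡33 (mod 43); (21|43)=+1, (33|43)=-1; sign (−1)^0·+1^0·-1^1 = -1.
|Ram(122507, 437)| = 4, even; anisotropic at {7, 11, 19, 43}.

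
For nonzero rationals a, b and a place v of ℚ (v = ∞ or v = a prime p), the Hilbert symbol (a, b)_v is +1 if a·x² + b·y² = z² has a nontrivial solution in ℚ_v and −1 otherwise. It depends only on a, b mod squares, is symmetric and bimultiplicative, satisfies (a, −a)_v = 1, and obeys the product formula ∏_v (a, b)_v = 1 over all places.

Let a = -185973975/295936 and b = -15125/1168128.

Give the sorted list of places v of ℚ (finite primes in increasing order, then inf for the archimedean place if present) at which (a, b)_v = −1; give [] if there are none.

[11, inf]

Mod squares: a ≡ -759, b ≡ -15. Check v ∈ {∞, 2, 3, 5, 11, 13, 17, 23}.
v=13: a=13^0·(≡2), b=13^-2·(≡8) mod 13; (2|13)=-1, (8|13)=-1; (−1)^{0·-2·6}·(-1)^-2·(-1)^0 = +1.
v=2: v_2(a)=-10, v_2(b)=-8; units ≡ 1, 1 (mod 8); ε·ε+αω+βω = 0·0+-10·0+-8·0 ≡ 0  ⇒  (a,b)_2 = +1.
v=23: a=23^1·(≡12), b=23^0·(≡8) mod 23; (12|23)=+1, (8|23)=+1; (−1)^{1·0·11}·(+1)^0·(+1)^1 = +1.
v=∞: -759 < 0 and -15 < 0  ⇒  (a,b)_∞ = -1.
v=17: a=17^-2·(≡6), b=17^0·(≡8) mod 17; (6|17)=-1, (8|17)=+1; (−1)^{-2·0·8}·(-1)^0·(+1)^-2 = +1.
v=11: a=11^3·(≡10), b=11^2·(≡8) mod 11; (10|11)=-1, (8|11)=-1; (−1)^{3·2·5}·(-1)^2·(-1)^3 = -1.
v=5: a=5^2·(≡1), b=5^3·(≡3) mod 5; (1|5)=+1, (3|5)=-1; (−1)^{2·3·2}·(+1)^3·(-1)^2 = +1.
v=3: a=3^5·(≡2), b=3^-3·(≡1) mod 3; (2|3)=-1, (1|3)=+1; (−1)^{5·-3·1}·(-1)^-3·(+1)^5 = +1.
(-759, -15 / ℚ) ramifies at {11, ∞}: a division algebra.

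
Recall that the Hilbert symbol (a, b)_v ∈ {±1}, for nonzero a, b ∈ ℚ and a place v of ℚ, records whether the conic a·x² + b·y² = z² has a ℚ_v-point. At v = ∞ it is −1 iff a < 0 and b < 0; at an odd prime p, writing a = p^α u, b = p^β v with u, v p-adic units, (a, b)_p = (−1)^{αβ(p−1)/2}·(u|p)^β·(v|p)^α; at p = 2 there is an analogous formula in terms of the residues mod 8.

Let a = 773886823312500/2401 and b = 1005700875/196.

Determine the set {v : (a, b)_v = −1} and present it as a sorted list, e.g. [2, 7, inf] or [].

[5, 17, 19, 23]

(a, b) ≡ (1173, 111435) mod (ℚ^×)²; places V = {2, 3, 5, 7, 17, 19, 23, ∞}.
(a,b)_17: α=1, u≡8; β=1, v≡11 (mod 17); (8|17)=+1, (11|17)=-1; sign (−1)^0·+1^1·-1^1 = -1.
(a,b)_2: α=2, β=-2; u≡5, v≡3 (mod 8); ε(u)ε(v)=0·1, αω(v)=2·1, βω(u)=-2·1; sum ≡ 0  ⇒  +1.
(a,b)_5: α=6, u≡2; β=3, v≡2 (mod 5); (2|5)=-1, (2|5)=-1; sign (−1)^0·-1^3·-1^6 = -1.
(a,b)_7: α=-4, u≡2; β=-2, v≡1 (mod 7); (2|7)=+1, (1|7)=+1; sign (−1)^0·+1^-2·+1^-4 = +1.
(a,b)_3: α=5, u≡1; β=1, v≡2 (mod 3); (1|3)=+1, (2|3)=-1; sign (−1)^1·+1^1·-1^5 = +1.
(a,b)_∞: sgn(1173)=+, sgn(111435)=+, so +1.
(a,b)_19: α=4, u≡14; β=3, v≡13 (mod 19); (14|19)=-1, (13|19)=-1; sign (−1)^0·-1^3·-1^4 = -1.
(a,b)_23: α=1, u≡19; β=1, v≡17 (mod 23); (19|23)=-1, (17|23)=-1; sign (−1)^1·-1^1·-1^1 = -1.
(1173, 111435 / ℚ) ramifies at {5, 17, 19, 23}: a division algebra.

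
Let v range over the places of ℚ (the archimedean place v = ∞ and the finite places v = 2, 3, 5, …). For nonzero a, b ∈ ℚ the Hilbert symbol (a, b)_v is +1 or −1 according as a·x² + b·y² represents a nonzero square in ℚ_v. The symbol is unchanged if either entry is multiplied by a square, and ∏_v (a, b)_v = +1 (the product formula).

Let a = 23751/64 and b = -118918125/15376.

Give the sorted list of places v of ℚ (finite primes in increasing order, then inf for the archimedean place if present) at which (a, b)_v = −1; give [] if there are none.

Mod squares: a ≡ 2639, b ≡ -29. Check v ∈ {∞, 2, 3, 5, 7, 13, 29, 31}.
v=31: a=31^0·(≡18), b=31^-2·(≡28) mod 31; (18|31)=+1, (28|31)=+1; (−1)^{0·-2·15}·(+1)^-2·(+1)^0 = +1.
v=29: a=29^1·(≡6), b=29^1·(≡20) mod 29; (6|29)=+1, (20|29)=+1; (−1)^{1·1·14}·(+1)^1·(+1)^1 = +1.
v=3: a=3^2·(≡2), b=3^8·(≡1) mod 3; (2|3)=-1, (1|3)=+1; (−1)^{2·8·1}·(-1)^8·(+1)^2 = +1.
v=5: a=5^0·(≡4), b=5^4·(≡1) mod 5; (4|5)=+1, (1|5)=+1; (−1)^{0·4·2}·(+1)^4·(+1)^0 = +1.
v=∞: 2639 > 0 and -29 < 0  ⇒  (a,b)_∞ = +1.
v=13: a=13^1·(≡6), b=13^0·(≡9) mod 13; (6|13)=-1, (9|13)=+1; (−1)^{1·0·6}·(-1)^0·(+1)^1 = +1.
v=7: a=7^1·(≡5), b=7^0·(≡6) mod 7; (5|7)=-1, (6|7)=-1; (−1)^{1·0·3}·(-1)^0·(-1)^1 = -1.
v=2: v_2(a)=-6, v_2(b)=-4; units ≡ 7, 3 (mod 8); ε·ε+αω+βω = 1·1+-6·1+-4·0 ≡ 1  ⇒  (a,b)_2 = -1.
(2639, -29 / ℚ) ramifies at {2, 7}: a division algebra.

[2, 7]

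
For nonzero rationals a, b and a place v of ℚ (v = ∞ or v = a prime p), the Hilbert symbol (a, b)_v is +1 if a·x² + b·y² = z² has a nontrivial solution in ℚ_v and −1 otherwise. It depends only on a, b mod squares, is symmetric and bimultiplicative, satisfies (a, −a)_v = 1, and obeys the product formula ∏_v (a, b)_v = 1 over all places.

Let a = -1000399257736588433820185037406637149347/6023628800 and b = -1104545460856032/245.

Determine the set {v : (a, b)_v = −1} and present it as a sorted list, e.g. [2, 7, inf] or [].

[37, inf]

Mod squares: a ≡ -20774, b ≡ -3843190. Check v ∈ {∞, 2, 3, 5, 7, 13, 17, 37, 47}.
v=17: a=17^3·(≡1), b=17^1·(≡1) mod 17; (1|17)=+1, (1|17)=+1; (−1)^{3·1·8}·(+1)^1·(+1)^3 = +1.
v=3: a=3^34·(≡1), b=3^12·(≡2) mod 3; (1|3)=+1, (2|3)=-1; (−1)^{34·12·1}·(+1)^12·(-1)^34 = +1.
v=37: a=37^4·(≡22), b=37^1·(≡10) mod 37; (22|37)=-1, (10|37)=+1; (−1)^{4·1·18}·(-1)^1·(+1)^4 = -1.
v=7: a=7^-6·(≡4), b=7^-2·(≡3) mod 7; (4|7)=+1, (3|7)=-1; (−1)^{-6·-2·3}·(+1)^-2·(-1)^-6 = +1.
v=5: a=5^-2·(≡4), b=5^-1·(≡2) mod 5; (4|5)=+1, (2|5)=-1; (−1)^{-2·-1·2}·(+1)^-1·(-1)^-2 = +1.
v=13: a=13^7·(≡12), b=13^3·(≡3) mod 13; (12|13)=+1, (3|13)=+1; (−1)^{7·3·6}·(+1)^3·(+1)^7 = +1.
v=∞: -20774 < 0 and -3843190 < 0  ⇒  (a,b)_∞ = -1.
v=47: a=47^3·(≡21), b=47^1·(≡13) mod 47; (21|47)=+1, (13|47)=-1; (−1)^{3·1·23}·(+1)^1·(-1)^3 = +1.
v=2: v_2(a)=-11, v_2(b)=5; units ≡ 5, 5 (mod 8); ε·ε+αω+βω = 0·0+-11·1+5·1 ≡ 0  ⇒  (a,b)_2 = +1.
|Ram(-20774, -3843190)| = 2, even; anisotropic at {37, ∞}.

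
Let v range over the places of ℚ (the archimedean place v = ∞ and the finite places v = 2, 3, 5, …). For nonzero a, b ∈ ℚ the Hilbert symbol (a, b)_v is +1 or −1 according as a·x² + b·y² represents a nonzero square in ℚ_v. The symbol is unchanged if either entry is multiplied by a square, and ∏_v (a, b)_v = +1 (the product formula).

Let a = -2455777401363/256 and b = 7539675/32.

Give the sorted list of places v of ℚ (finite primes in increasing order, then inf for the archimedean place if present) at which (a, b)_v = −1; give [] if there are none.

Mod squares: a ≡ -3, b ≡ 603174. Check v ∈ {∞, 2, 3, 5, 11, 13, 19, 37}.
v=2: v_2(a)=-8, v_2(b)=-5; units ≡ 5, 3 (mod 8); ε·ε+αω+βω = 0·1+-8·1+-5·1 ≡ 1  ⇒  (a,b)_2 = -1.
v=37: a=37^2·(≡16), b=37^1·(≡19) mod 37; (16|37)=+1, (19|37)=-1; (−1)^{2·1·18}·(+1)^1·(-1)^2 = +1.
v=3: a=3^5·(≡2), b=3^1·(≡1) mod 3; (2|3)=-1, (1|3)=+1; (−1)^{5·1·1}·(-1)^1·(+1)^5 = +1.
v=13: a=13^2·(≡9), b=13^1·(≡1) mod 13; (9|13)=+1, (1|13)=+1; (−1)^{2·1·6}·(+1)^1·(+1)^2 = +1.
v=∞: -3 < 0 and 603174 > 0  ⇒  (a,b)_∞ = +1.
v=11: a=11^2·(≡6), b=11^1·(≡7) mod 11; (6|11)=-1, (7|11)=-1; (−1)^{2·1·5}·(-1)^1·(-1)^2 = -1.
v=5: a=5^0·(≡2), b=5^2·(≡1) mod 5; (2|5)=-1, (1|5)=+1; (−1)^{0·2·2}·(-1)^2·(+1)^0 = +1.
v=19: a=19^2·(≡17), b=19^1·(≡11) mod 19; (17|19)=+1, (11|19)=+1; (−1)^{2·1·9}·(+1)^1·(+1)^2 = +1.
|Ram(-3, 603174)| = 2, even; anisotropic at {2, 11}.

[2, 11]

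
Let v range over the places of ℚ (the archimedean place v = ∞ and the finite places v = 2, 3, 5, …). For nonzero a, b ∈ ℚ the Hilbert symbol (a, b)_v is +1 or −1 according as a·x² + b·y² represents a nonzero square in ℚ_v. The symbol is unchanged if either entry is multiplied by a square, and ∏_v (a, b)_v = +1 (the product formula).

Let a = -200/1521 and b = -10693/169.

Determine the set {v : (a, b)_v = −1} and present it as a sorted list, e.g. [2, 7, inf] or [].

Mod squares: a ≡ -2, b ≡ -37. Check v ∈ {∞, 2, 3, 5, 13, 17, 37}.
v=13: a=13^-2·(≡11), b=13^-2·(≡6) mod 13; (11|13)=-1, (6|13)=-1; (−1)^{-2·-2·6}·(-1)^-2·(-1)^-2 = +1.
v=17: a=17^0·(≡9), b=17^2·(≡3) mod 17; (9|17)=+1, (3|17)=-1; (−1)^{0·2·8}·(+1)^2·(-1)^0 = +1.
v=∞: -2 < 0 and -37 < 0  ⇒  (a,b)_∞ = -1.
v=5: a=5^2·(≡2), b=5^0·(≡3) mod 5; (2|5)=-1, (3|5)=-1; (−1)^{2·0·2}·(-1)^0·(-1)^2 = +1.
v=37: a=37^0·(≡24), b=37^1·(≡25) mod 37; (24|37)=-1, (25|37)=+1; (−1)^{0·1·18}·(-1)^1·(+1)^0 = -1.
v=3: a=3^-2·(≡1), b=3^0·(≡2) mod 3; (1|3)=+1, (2|3)=-1; (−1)^{-2·0·1}·(+1)^0·(-1)^-2 = +1.
v=2: v_2(a)=3, v_2(b)=0; units ≡ 7, 3 (mod 8); ε·ε+αω+βω = 1·1+3·1+0·0 ≡ 0  ⇒  (a,b)_2 = +1.
(-2, -37 / ℚ) ramifies at {37, ∞}: a division algebra.

[37, inf]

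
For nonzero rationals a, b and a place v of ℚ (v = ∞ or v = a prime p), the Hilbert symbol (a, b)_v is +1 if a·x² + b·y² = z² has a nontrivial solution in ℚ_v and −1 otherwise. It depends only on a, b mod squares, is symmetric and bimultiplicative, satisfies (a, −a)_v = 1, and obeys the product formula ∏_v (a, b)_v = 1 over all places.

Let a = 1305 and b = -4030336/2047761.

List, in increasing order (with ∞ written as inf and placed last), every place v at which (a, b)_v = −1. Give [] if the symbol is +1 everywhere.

Mod squares: a ≡ 145, b ≡ -46. Check v ∈ {∞, 2, 3, 5, 23, 29, 37, 53}.
v=2: v_2(a)=0, v_2(b)=7; units ≡ 1, 1 (mod 8); ε·ε+αω+βω = 0·0+0·0+7·0 ≡ 0  ⇒  (a,b)_2 = +1.
v=23: a=23^0·(≡17), b=23^1·(≡14) mod 23; (17|23)=-1, (14|23)=-1; (−1)^{0·1·11}·(-1)^1·(-1)^0 = -1.
v=∞: 145 > 0 and -46 < 0  ⇒  (a,b)_∞ = +1.
v=37: a=37^0·(≡10), b=37^2·(≡33) mod 37; (10|37)=+1, (33|37)=+1; (−1)^{0·2·18}·(+1)^2·(+1)^0 = +1.
v=3: a=3^2·(≡1), b=3^-6·(≡2) mod 3; (1|3)=+1, (2|3)=-1; (−1)^{2·-6·1}·(+1)^-6·(-1)^2 = +1.
v=53: a=53^0·(≡33), b=53^-2·(≡37) mod 53; (33|53)=-1, (37|53)=+1; (−1)^{0·-2·26}·(-1)^-2·(+1)^0 = +1.
v=29: a=29^1·(≡16), b=29^0·(≡2) mod 29; (16|29)=+1, (2|29)=-1; (−1)^{1·0·14}·(+1)^0·(-1)^1 = -1.
v=5: a=5^1·(≡1), b=5^0·(≡4) mod 5; (1|5)=+1, (4|5)=+1; (−1)^{1·0·2}·(+1)^0·(+1)^1 = +1.
|Ram(145, -46)| = 2, even; anisotropic at {23, 29}.

[23, 29]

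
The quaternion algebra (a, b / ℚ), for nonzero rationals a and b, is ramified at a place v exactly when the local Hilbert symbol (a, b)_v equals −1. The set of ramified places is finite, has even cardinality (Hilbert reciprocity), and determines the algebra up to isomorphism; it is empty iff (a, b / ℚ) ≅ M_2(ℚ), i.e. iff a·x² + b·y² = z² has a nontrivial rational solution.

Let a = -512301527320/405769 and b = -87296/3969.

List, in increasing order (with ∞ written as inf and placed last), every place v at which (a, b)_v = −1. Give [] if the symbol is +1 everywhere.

[2, inf]

(a, b) ≡ (-1101430, -341) mod (ℚ^×)²; places V = {2, 3, 5, 7, 11, 13, 17, 19, 31, ∞}.
(a,b)_∞: sgn(-1101430)=−, sgn(-341)=−, so -1.
(a,b)_31: α=3, u≡11; β=1, v≡5 (mod 31); (11|31)=-1, (5|31)=+1; sign (−1)^1·-1^1·+1^3 = +1.
(a,b)_2: α=3, β=8; u≡5, v≡3 (mod 8); ε(u)ε(v)=0·1, αω(v)=3·1, βω(u)=8·1; sum ≡ 1  ⇒  -1.
(a,b)_19: α=1, u≡3; β=0, v≡5 (mod 19); (3|19)=-1, (5|19)=+1; sign (−1)^0·-1^0·+1^1 = +1.
(a,b)_11: α=3, u≡4; β=1, v≡8 (mod 11); (4|11)=+1, (8|11)=-1; sign (−1)^1·+1^1·-1^3 = +1.
(a,b)_17: α=1, u≡3; β=0, v≡2 (mod 17); (3|17)=-1, (2|17)=+1; sign (−1)^0·-1^0·+1^1 = +1.
(a,b)_13: α=-2, u≡6; β=0, v≡3 (mod 13); (6|13)=-1, (3|13)=+1; sign (−1)^0·-1^0·+1^-2 = +1.
(a,b)_7: α=-4, u≡5; β=-2, v≡2 (mod 7); (5|7)=-1, (2|7)=+1; sign (−1)^0·-1^-2·+1^-4 = +1.
(a,b)_5: α=1, u≡4; β=0, v≡1 (mod 5); (4|5)=+1, (1|5)=+1; sign (−1)^0·+1^0·+1^1 = +1.
(a,b)_3: α=0, u≡2; β=-4, v≡1 (mod 3); (2|3)=-1, (1|3)=+1; sign (−1)^0·-1^-4·+1^0 = +1.
|Ram(-1101430, -341)| = 2, even; anisotropic at {2, ∞}.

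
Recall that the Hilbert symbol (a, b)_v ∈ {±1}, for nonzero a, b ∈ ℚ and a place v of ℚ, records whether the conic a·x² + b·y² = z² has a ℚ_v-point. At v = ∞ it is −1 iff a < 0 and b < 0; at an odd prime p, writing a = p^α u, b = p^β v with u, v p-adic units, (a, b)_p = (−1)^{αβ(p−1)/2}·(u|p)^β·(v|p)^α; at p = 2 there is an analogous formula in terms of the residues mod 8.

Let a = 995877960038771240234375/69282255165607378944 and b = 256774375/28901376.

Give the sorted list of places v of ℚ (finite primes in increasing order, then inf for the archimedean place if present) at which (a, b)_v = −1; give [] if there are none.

Mod squares: a ≡ 143, b ≡ 2431. Check v ∈ {∞, 2, 3, 5, 7, 11, 13, 17}.
v=13: a=13^9·(≡8), b=13^3·(≡7) mod 13; (8|13)=-1, (7|13)=-1; (−1)^{9·3·6}·(-1)^3·(-1)^9 = +1.
v=3: a=3^-8·(≡2), b=3^-2·(≡1) mod 3; (2|3)=-1, (1|3)=+1; (−1)^{-8·-2·1}·(-1)^-2·(+1)^-8 = +1.
v=5: a=5^12·(≡3), b=5^4·(≡4) mod 5; (3|5)=-1, (4|5)=+1; (−1)^{12·4·2}·(-1)^4·(+1)^12 = +1.
v=∞: 143 > 0 and 2431 > 0  ⇒  (a,b)_∞ = +1.
v=11: a=11^3·(≡2), b=11^1·(≡4) mod 11; (2|11)=-1, (4|11)=+1; (−1)^{3·1·5}·(-1)^1·(+1)^3 = +1.
v=2: v_2(a)=-42, v_2(b)=-16; units ≡ 7, 7 (mod 8); ε·ε+αω+βω = 1·1+-42·0+-16·0 ≡ 1  ⇒  (a,b)_2 = -1.
v=17: a=17^2·(≡5), b=17^1·(≡6) mod 17; (5|17)=-1, (6|17)=-1; (−1)^{2·1·8}·(-1)^1·(-1)^2 = -1.
v=7: a=7^-4·(≡6), b=7^-2·(≡1) mod 7; (6|7)=-1, (1|7)=+1; (−1)^{-4·-2·3}·(-1)^-2·(+1)^-4 = +1.
Ram(143, 2431) = {2, 17}; no ℚ_2-point on the conic.

[2, 17]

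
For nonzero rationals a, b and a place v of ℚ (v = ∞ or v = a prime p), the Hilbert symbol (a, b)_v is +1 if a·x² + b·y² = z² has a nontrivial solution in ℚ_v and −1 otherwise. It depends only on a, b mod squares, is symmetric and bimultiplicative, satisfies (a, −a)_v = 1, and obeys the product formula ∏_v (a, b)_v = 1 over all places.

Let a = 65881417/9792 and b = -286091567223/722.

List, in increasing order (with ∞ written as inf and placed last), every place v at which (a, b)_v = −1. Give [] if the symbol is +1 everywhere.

Mod squares: a ≡ 3689, b ≡ -322014. Check v ∈ {∞, 2, 3, 7, 11, 17, 19, 29, 31, 41, 43}.
v=3: a=3^-2·(≡2), b=3^1·(≡2) mod 3; (2|3)=-1, (2|3)=-1; (−1)^{-2·1·1}·(-1)^1·(-1)^-2 = -1.
v=7: a=7^1·(≡2), b=7^1·(≡2) mod 7; (2|7)=+1, (2|7)=+1; (−1)^{1·1·3}·(+1)^1·(+1)^1 = -1.
v=29: a=29^2·(≡5), b=29^0·(≡19) mod 29; (5|29)=+1, (19|29)=-1; (−1)^{2·0·14}·(+1)^0·(-1)^2 = +1.
v=19: a=19^2·(≡3), b=19^-2·(≡5) mod 19; (3|19)=-1, (5|19)=+1; (−1)^{2·-2·9}·(-1)^-2·(+1)^2 = +1.
v=43: a=43^0·(≡18), b=43^2·(≡25) mod 43; (18|43)=-1, (25|43)=+1; (−1)^{0·2·21}·(-1)^2·(+1)^0 = +1.
v=17: a=17^-1·(≡13), b=17^1·(≡9) mod 17; (13|17)=+1, (9|17)=+1; (−1)^{-1·1·8}·(+1)^1·(+1)^-1 = +1.
v=41: a=41^0·(≡1), b=41^1·(≡21) mod 41; (1|41)=+1, (21|41)=+1; (−1)^{0·1·20}·(+1)^1·(+1)^0 = +1.
v=∞: 3689 > 0 and -322014 < 0  ⇒  (a,b)_∞ = +1.
v=31: a=31^1·(≡15), b=31^2·(≡19) mod 31; (15|31)=-1, (19|31)=+1; (−1)^{1·2·15}·(-1)^2·(+1)^1 = +1.
v=11: a=11^0·(≡4), b=11^1·(≡7) mod 11; (4|11)=+1, (7|11)=-1; (−1)^{0·1·5}·(+1)^1·(-1)^0 = +1.
v=2: v_2(a)=-6, v_2(b)=-1; units ≡ 1, 1 (mod 8); ε·ε+αω+βω = 0·0+-6·0+-1·0 ≡ 0  ⇒  (a,b)_2 = +1.
Ram(3689, -322014) = {3, 7}; no ℚ_3-point on the conic.

[3, 7]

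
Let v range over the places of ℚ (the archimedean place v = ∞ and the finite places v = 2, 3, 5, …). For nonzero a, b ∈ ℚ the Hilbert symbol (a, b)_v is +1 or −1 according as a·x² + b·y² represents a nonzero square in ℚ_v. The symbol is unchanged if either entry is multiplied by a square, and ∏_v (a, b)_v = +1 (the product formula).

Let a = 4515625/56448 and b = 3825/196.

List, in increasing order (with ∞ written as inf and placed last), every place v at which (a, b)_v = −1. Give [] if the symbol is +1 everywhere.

[]

Mod squares: a ≡ 2, b ≡ 17. Check v ∈ {∞, 2, 3, 5, 7, 17}.
v=2: v_2(a)=-7, v_2(b)=-2; units ≡ 1, 1 (mod 8); ε·ε+αω+βω = 0·0+-7·0+-2·0 ≡ 0  ⇒  (a,b)_2 = +1.
v=3: a=3^-2·(≡2), b=3^2·(≡2) mod 3; (2|3)=-1, (2|3)=-1; (−1)^{-2·2·1}·(-1)^2·(-1)^-2 = +1.
v=7: a=7^-2·(≡4), b=7^-2·(≡6) mod 7; (4|7)=+1, (6|7)=-1; (−1)^{-2·-2·3}·(+1)^-2·(-1)^-2 = +1.
v=17: a=17^2·(≡13), b=17^1·(≡8) mod 17; (13|17)=+1, (8|17)=+1; (−1)^{2·1·8}·(+1)^1·(+1)^2 = +1.
v=∞: 2 > 0 and 17 > 0  ⇒  (a,b)_∞ = +1.
v=5: a=5^6·(≡3), b=5^2·(≡3) mod 5; (3|5)=-1, (3|5)=-1; (−1)^{6·2·2}·(-1)^2·(-1)^6 = +1.
Ram(a, b) = ∅: the form 2·x² + 17·y² − z² is isotropic over every ℚ_v, so by Hasse–Minkowski it is isotropic over ℚ.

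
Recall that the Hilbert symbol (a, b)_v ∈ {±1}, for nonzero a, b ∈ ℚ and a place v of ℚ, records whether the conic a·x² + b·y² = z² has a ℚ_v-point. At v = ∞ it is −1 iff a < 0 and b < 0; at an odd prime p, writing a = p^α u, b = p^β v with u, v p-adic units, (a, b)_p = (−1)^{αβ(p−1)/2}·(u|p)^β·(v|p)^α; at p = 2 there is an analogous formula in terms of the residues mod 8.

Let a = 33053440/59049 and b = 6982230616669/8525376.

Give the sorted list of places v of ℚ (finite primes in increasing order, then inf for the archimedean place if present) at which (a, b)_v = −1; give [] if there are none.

[7, 11, 31, 41]

Mod squares: a ≡ 2635, b ≡ 4599749. Check v ∈ {∞, 2, 3, 5, 7, 11, 17, 19, 23, 31, 41, 47}.
v=3: a=3^-10·(≡1), b=3^-2·(≡2) mod 3; (1|3)=+1, (2|3)=-1; (−1)^{-10·-2·1}·(+1)^-2·(-1)^-10 = +1.
v=23: a=23^0·(≡6), b=23^2·(≡6) mod 23; (6|23)=+1, (6|23)=+1; (−1)^{0·2·11}·(+1)^2·(+1)^0 = +1.
v=2: v_2(a)=8, v_2(b)=-6; units ≡ 3, 5 (mod 8); ε·ε+αω+βω = 1·0+8·1+-6·1 ≡ 0  ⇒  (a,b)_2 = +1.
v=7: a=7^2·(≡3), b=7^7·(≡5) mod 7; (3|7)=-1, (5|7)=-1; (−1)^{2·7·3}·(-1)^7·(-1)^2 = -1.
v=∞: 2635 > 0 and 4599749 > 0  ⇒  (a,b)_∞ = +1.
v=17: a=17^1·(≡8), b=17^0·(≡9) mod 17; (8|17)=+1, (9|17)=+1; (−1)^{1·0·8}·(+1)^0·(+1)^1 = +1.
v=5: a=5^1·(≡2), b=5^0·(≡4) mod 5; (2|5)=-1, (4|5)=+1; (−1)^{1·0·2}·(-1)^0·(+1)^1 = +1.
v=11: a=11^0·(≡2), b=11^1·(≡4) mod 11; (2|11)=-1, (4|11)=+1; (−1)^{0·1·5}·(-1)^1·(+1)^0 = -1.
v=47: a=47^0·(≡24), b=47^1·(≡20) mod 47; (24|47)=+1, (20|47)=-1; (−1)^{0·1·23}·(+1)^1·(-1)^0 = +1.
v=31: a=31^1·(≡6), b=31^1·(≡15) mod 31; (6|31)=-1, (15|31)=-1; (−1)^{1·1·15}·(-1)^1·(-1)^1 = -1.
v=19: a=19^0·(≡8), b=19^-2·(≡1) mod 19; (8|19)=-1, (1|19)=+1; (−1)^{0·-2·9}·(-1)^-2·(+1)^0 = +1.
v=41: a=41^0·(≡34), b=41^-1·(≡24) mod 41; (34|41)=-1, (24|41)=-1; (−1)^{0·-1·20}·(-1)^-1·(-1)^0 = -1.
|Ram(2635, 4599749)| = 4, even; anisotropic at {7, 11, 31, 41}.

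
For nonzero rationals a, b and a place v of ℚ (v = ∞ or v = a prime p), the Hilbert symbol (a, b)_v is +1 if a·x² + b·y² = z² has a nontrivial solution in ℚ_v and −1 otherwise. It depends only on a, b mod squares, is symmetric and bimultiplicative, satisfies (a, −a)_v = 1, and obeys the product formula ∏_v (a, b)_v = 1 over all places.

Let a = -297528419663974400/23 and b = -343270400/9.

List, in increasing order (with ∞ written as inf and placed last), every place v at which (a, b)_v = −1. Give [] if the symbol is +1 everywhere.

[23, 43, 53, inf]

(a, b) ≡ (-1624927, -13409) mod (ℚ^×)²; places V = {2, 3, 5, 11, 23, 31, 43, 53, ∞}.
(a,b)_11: α=4, u≡5; β=1, v≡8 (mod 11); (5|11)=+1, (8|11)=-1; sign (−1)^0·+1^1·-1^4 = +1.
(a,b)_23: α=-1, u≡11; β=1, v≡17 (mod 23); (11|23)=-1, (17|23)=-1; sign (−1)^1·-1^1·-1^-1 = -1.
(a,b)_5: α=2, u≡3; β=2, v≡1 (mod 5); (3|5)=-1, (1|5)=+1; sign (−1)^0·-1^2·+1^2 = +1.
(a,b)_31: α=1, u≡7; β=0, v≡1 (mod 31); (7|31)=+1, (1|31)=+1; sign (−1)^0·+1^0·+1^1 = +1.
(a,b)_43: α=1, u≡26; β=0, v≡26 (mod 43); (26|43)=-1, (26|43)=-1; sign (−1)^0·-1^0·-1^1 = -1.
(a,b)_2: α=12, β=10; u≡1, v≡7 (mod 8); ε(u)ε(v)=0·1, αω(v)=12·0, βω(u)=10·0; sum ≡ 0  ⇒  +1.
(a,b)_53: α=3, u≡28; β=1, v≡19 (mod 53); (28|53)=+1, (19|53)=-1; sign (−1)^0·+1^1·-1^3 = -1.
(a,b)_∞: sgn(-1624927)=−, sgn(-13409)=−, so -1.
(a,b)_3: α=0, u≡2; β=-2, v≡1 (mod 3); (2|3)=-1, (1|3)=+1; sign (−1)^0·-1^-2·+1^0 = +1.
Ram(-1624927, -13409) = {23, 43, 53, ∞}; no ℚ_23-point on the conic.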